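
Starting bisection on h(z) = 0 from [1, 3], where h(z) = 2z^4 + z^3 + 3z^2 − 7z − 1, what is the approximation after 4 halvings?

1.125

m = 2, h(m) = 37 (+); new bracket [1, 2]
m = 1.5, h(m) = 8.75 (+); new bracket [1, 1.5]
m = 1.25, h(m) = 1.773438 (+); new bracket [1, 1.25]
m = 1.125, h(m) = -0.4507 (−); new bracket [1.125, 1.25]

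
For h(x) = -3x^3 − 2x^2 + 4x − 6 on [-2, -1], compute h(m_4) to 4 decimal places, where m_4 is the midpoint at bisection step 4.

0.5618

h(-1.5) = -6.375 < 0, so the root lies in [-2, -1.5]
h(-1.75) = -3.046875 < 0, so the root lies in [-2, -1.75]
h(-1.875) = -0.755859 < 0, so the root lies in [-2, -1.875]
h(-1.9375) = 0.5618 > 0, so the root lies in [-1.9375, -1.875]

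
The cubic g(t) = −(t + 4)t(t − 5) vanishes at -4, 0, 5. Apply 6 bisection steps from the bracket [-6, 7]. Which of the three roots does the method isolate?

m = 0.5, g(m) = 10.125 (+); new bracket [0.5, 7]
m = 3.75, g(m) = 36.328125 (+); new bracket [3.75, 7]
m = 5.375, g(m) = -18.896484 (−); new bracket [3.75, 5.375]
m = 4.5625, g(m) = 17.0916 (+); new bracket [4.5625, 5.375]
m = 4.96875, g(m) = 1.3926 (+); new bracket [4.96875, 5.375]
m = 5.171875, g(m) = -8.153 (−); new bracket [4.96875, 5.171875]

5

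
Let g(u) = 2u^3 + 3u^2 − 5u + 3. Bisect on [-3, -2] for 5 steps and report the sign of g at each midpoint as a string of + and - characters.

u = -2.5 gives g = 3, positive; keep [-3, -2.5]
u = -2.75 gives g = -2.15625, negative; keep [-2.75, -2.5]
u = -2.625 gives g = 0.621094, positive; keep [-2.75, -2.625]
u = -2.6875 gives g = -0.7163, negative; keep [-2.6875, -2.625]
u = -2.65625 gives g = -0.035, negative; keep [-2.65625, -2.625]

+-+--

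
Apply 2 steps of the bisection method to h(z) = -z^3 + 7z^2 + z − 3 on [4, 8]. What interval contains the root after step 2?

[7, 8]

h(6) = 39 > 0, so the root lies in [6, 8]
h(7) = 4 > 0, so the root lies in [7, 8]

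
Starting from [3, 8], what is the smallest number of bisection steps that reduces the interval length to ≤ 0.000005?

20

Width after n steps is 5/2^n. Need 2^n ≥ 5/0.000005 = 1000000.
2^19 = 524288 < 1000000 ≤ 2^20 = 1048576, so n = 20.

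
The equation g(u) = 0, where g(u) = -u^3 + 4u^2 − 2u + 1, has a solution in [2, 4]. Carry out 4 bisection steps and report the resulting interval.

[3.5, 3.625]

m = 3, g(m) = 4 (+); new bracket [3, 4]
m = 3.5, g(m) = 0.125 (+); new bracket [3.5, 4]
m = 3.75, g(m) = -2.984375 (−); new bracket [3.5, 3.75]
m = 3.625, g(m) = -1.3223 (−); new bracket [3.5, 3.625]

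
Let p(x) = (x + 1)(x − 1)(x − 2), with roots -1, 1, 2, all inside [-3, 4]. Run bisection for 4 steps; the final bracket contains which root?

-1

p(0.5) = 1.125 > 0, so the root lies in [-3, 0.5]
p(-1.25) = -1.828125 < 0, so the root lies in [-1.25, 0.5]
p(-0.375) = 2.041016 > 0, so the root lies in [-1.25, -0.375]
p(-0.8125) = 0.9558 > 0, so the root lies in [-1.25, -0.8125]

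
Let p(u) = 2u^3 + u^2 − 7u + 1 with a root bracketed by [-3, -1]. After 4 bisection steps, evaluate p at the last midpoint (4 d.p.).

u = -2 gives p = 3, positive; keep [-3, -2]
u = -2.5 gives p = -6.5, negative; keep [-2.5, -2]
u = -2.25 gives p = -0.96875, negative; keep [-2.25, -2]
u = -2.125 gives p = 1.1992, positive; keep [-2.25, -2.125]

1.1992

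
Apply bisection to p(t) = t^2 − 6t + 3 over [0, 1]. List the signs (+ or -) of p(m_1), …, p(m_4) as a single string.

m = 0.5, p(m) = 0.25 (+); new bracket [0.5, 1]
m = 0.75, p(m) = -0.9375 (−); new bracket [0.5, 0.75]
m = 0.625, p(m) = -0.359375 (−); new bracket [0.5, 0.625]
m = 0.5625, p(m) = -0.0586 (−); new bracket [0.5, 0.5625]

+---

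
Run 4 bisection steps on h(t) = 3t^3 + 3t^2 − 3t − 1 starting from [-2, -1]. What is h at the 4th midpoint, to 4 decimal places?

t = -1.5 gives h = 0.125, positive; keep [-2, -1.5]
t = -1.75 gives h = -2.640625, negative; keep [-1.75, -1.5]
t = -1.625 gives h = -1.076172, negative; keep [-1.625, -1.5]
t = -1.5625 gives h = -0.4324, negative; keep [-1.5625, -1.5]

-0.4324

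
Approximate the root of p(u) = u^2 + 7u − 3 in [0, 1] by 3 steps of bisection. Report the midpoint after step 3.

midpoint 0.5: p = 0.75 > 0 → [0, 0.5]
midpoint 0.25: p = -1.1875 < 0 → [0.25, 0.5]
midpoint 0.375: p = -0.234375 < 0 → [0.375, 0.5]

0.375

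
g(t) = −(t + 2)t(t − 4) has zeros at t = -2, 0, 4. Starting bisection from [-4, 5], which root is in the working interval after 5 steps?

t = 0.5 gives g = 4.375, positive; keep [0.5, 5]
t = 2.75 gives g = 16.328125, positive; keep [2.75, 5]
t = 3.875 gives g = 2.845703, positive; keep [3.875, 5]
t = 4.4375 gives g = -12.4978, negative; keep [3.875, 4.4375]
t = 4.15625 gives g = -3.998, negative; keep [3.875, 4.15625]

4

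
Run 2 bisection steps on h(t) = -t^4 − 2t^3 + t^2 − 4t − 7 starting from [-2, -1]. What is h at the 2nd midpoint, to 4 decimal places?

midpoint -1.5: h = 2.9375 > 0 → [-1.5, -1]
midpoint -1.25: h = 1.027344 > 0 → [-1.25, -1]

1.0273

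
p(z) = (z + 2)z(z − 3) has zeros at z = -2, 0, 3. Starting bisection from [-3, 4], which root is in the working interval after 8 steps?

3

m = 0.5, p(m) = -3.125 (−); new bracket [0.5, 4]
m = 2.25, p(m) = -7.171875 (−); new bracket [2.25, 4]
m = 3.125, p(m) = 2.001953 (+); new bracket [2.25, 3.125]
m = 2.6875, p(m) = -3.9368 (−); new bracket [2.6875, 3.125]
m = 2.90625, p(m) = -1.3368 (−); new bracket [2.90625, 3.125]
m = 3.015625, p(m) = 0.2363 (+); new bracket [2.90625, 3.015625]
m = 2.9609375, p(m) = -0.5738 (−); new bracket [2.9609375, 3.015625]
m = 2.98828125, p(m) = -0.1747 (−); new bracket [2.98828125, 3.015625]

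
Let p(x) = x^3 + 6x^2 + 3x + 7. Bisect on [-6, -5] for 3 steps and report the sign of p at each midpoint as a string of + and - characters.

+-+

p(-5.5) = 5.625 > 0, so the root lies in [-6, -5.5]
p(-5.75) = -1.984375 < 0, so the root lies in [-5.75, -5.5]
p(-5.625) = 1.990234 > 0, so the root lies in [-5.75, -5.625]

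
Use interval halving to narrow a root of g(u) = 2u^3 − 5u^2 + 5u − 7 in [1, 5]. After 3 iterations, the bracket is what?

g(3) = 17 > 0, so the root lies in [1, 3]
g(2) = -1 < 0, so the root lies in [2, 3]
g(2.5) = 5.5 > 0, so the root lies in [2, 2.5]

[2, 2.5]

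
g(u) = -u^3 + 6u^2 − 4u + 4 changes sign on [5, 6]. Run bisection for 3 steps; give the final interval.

[5.375, 5.5]

g(5.5) = -2.875 < 0, so the root lies in [5, 5.5]
g(5.25) = 3.671875 > 0, so the root lies in [5.25, 5.5]
g(5.375) = 0.556641 > 0, so the root lies in [5.375, 5.5]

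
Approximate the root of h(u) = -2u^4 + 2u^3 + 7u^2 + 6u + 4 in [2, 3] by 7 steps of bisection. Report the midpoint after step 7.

m = 2.5, h(m) = 15.875 (+); new bracket [2.5, 3]
m = 2.75, h(m) = 0.648438 (+); new bracket [2.75, 3]
m = 2.875, h(m) = -10.004395 (−); new bracket [2.75, 2.875]
m = 2.8125, h(m) = -4.4004 (−); new bracket [2.75, 2.8125]
m = 2.78125, h(m) = -1.8085 (−); new bracket [2.75, 2.78125]
m = 2.765625, h(m) = -0.5634 (−); new bracket [2.75, 2.765625]
m = 2.7578125, h(m) = 0.0467 (+); new bracket [2.7578125, 2.765625]

2.7578125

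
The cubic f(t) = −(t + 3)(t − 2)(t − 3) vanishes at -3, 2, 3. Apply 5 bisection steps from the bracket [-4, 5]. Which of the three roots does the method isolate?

m = 0.5, f(m) = -13.125 (−); new bracket [-4, 0.5]
m = -1.75, f(m) = -22.265625 (−); new bracket [-4, -1.75]
m = -2.875, f(m) = -3.580078 (−); new bracket [-4, -2.875]
m = -3.4375, f(m) = 15.3142 (+); new bracket [-3.4375, -2.875]
m = -3.15625, f(m) = 4.9599 (+); new bracket [-3.15625, -2.875]

-3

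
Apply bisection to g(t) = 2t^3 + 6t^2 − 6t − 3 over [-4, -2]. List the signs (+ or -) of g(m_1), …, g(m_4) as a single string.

m = -3, g(m) = 15 (+); new bracket [-4, -3]
m = -3.5, g(m) = 5.75 (+); new bracket [-4, -3.5]
m = -3.75, g(m) = -1.59375 (−); new bracket [-3.75, -3.5]
m = -3.625, g(m) = 2.3242 (+); new bracket [-3.75, -3.625]

++-+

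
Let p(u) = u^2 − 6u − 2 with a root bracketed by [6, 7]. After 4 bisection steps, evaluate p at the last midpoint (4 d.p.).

u = 6.5 gives p = 1.25, positive; keep [6, 6.5]
u = 6.25 gives p = -0.4375, negative; keep [6.25, 6.5]
u = 6.375 gives p = 0.390625, positive; keep [6.25, 6.375]
u = 6.3125 gives p = -0.0273, negative; keep [6.3125, 6.375]

-0.0273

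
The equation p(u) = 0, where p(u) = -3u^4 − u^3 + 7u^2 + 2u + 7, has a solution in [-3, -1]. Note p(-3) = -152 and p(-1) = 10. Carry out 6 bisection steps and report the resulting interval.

[-1.8125, -1.78125]

u = -2 gives p = -9, negative; keep [-2, -1]
u = -1.5 gives p = 7.9375, positive; keep [-2, -1.5]
u = -1.75 gives p = 2.160156, positive; keep [-2, -1.75]
u = -1.875 gives p = -2.6277, negative; keep [-1.875, -1.75]
u = -1.8125 gives p = -0.0513, negative; keep [-1.8125, -1.75]
u = -1.78125 gives p = 1.0981, positive; keep [-1.8125, -1.78125]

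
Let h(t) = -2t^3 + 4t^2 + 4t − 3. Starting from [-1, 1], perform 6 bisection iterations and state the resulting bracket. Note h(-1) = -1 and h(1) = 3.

[0.53125, 0.5625]

midpoint 0: h = -3 < 0 → [0, 1]
midpoint 0.5: h = -0.25 < 0 → [0.5, 1]
midpoint 0.75: h = 1.40625 > 0 → [0.5, 0.75]
midpoint 0.625: h = 0.5742 > 0 → [0.5, 0.625]
midpoint 0.5625: h = 0.1597 > 0 → [0.5, 0.5625]
midpoint 0.53125: h = -0.046 < 0 → [0.53125, 0.5625]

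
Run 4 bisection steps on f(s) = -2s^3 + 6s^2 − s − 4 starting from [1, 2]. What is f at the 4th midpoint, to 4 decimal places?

-0.0757

m = 1.5, f(m) = 1.25 (+); new bracket [1, 1.5]
m = 1.25, f(m) = 0.21875 (+); new bracket [1, 1.25]
m = 1.125, f(m) = -0.378906 (−); new bracket [1.125, 1.25]
m = 1.1875, f(m) = -0.0757 (−); new bracket [1.1875, 1.25]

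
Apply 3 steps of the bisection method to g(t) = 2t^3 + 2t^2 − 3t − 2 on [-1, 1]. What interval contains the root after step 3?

[-0.75, -0.5]

m = 0, g(m) = -2 (−); new bracket [-1, 0]
m = -0.5, g(m) = -0.25 (−); new bracket [-1, -0.5]
m = -0.75, g(m) = 0.53125 (+); new bracket [-0.75, -0.5]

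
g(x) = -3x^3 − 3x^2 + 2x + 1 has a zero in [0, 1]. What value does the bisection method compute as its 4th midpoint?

midpoint 0.5: g = 0.875 > 0 → [0.5, 1]
midpoint 0.75: g = -0.453125 < 0 → [0.5, 0.75]
midpoint 0.625: g = 0.345703 > 0 → [0.625, 0.75]
midpoint 0.6875: g = -0.0178 < 0 → [0.625, 0.6875]

0.6875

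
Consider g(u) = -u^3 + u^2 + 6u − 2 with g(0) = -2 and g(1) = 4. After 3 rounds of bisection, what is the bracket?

[0.25, 0.375]

g(0.5) = 1.125 > 0, so the root lies in [0, 0.5]
g(0.25) = -0.453125 < 0, so the root lies in [0.25, 0.5]
g(0.375) = 0.337891 > 0, so the root lies in [0.25, 0.375]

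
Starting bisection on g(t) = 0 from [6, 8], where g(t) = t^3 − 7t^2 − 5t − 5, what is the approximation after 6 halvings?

7.71875

t = 7 gives g = -40, negative; keep [7, 8]
t = 7.5 gives g = -14.375, negative; keep [7.5, 8]
t = 7.75 gives g = 1.296875, positive; keep [7.5, 7.75]
t = 7.625 gives g = -6.7871, negative; keep [7.625, 7.75]
t = 7.6875 gives g = -2.8079, negative; keep [7.6875, 7.75]
t = 7.71875 gives g = -0.7713, negative; keep [7.71875, 7.75]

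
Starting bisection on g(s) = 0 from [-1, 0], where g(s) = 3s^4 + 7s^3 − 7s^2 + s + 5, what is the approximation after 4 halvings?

-0.6875

m = -0.5, g(m) = 2.0625 (+); new bracket [-1, -0.5]
m = -0.75, g(m) = -1.691406 (−); new bracket [-0.75, -0.5]
m = -0.625, g(m) = 0.389404 (+); new bracket [-0.75, -0.625]
m = -0.6875, g(m) = -0.6005 (−); new bracket [-0.6875, -0.625]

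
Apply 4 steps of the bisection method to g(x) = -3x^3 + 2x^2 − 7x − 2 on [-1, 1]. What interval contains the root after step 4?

[-0.375, -0.25]

midpoint 0: g = -2 < 0 → [-1, 0]
midpoint -0.5: g = 2.375 > 0 → [-0.5, 0]
midpoint -0.25: g = -0.078125 < 0 → [-0.5, -0.25]
midpoint -0.375: g = 1.0645 > 0 → [-0.375, -0.25]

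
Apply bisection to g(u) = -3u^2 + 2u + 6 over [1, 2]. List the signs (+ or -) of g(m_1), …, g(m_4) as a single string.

g(1.5) = 2.25 > 0, so the root lies in [1.5, 2]
g(1.75) = 0.3125 > 0, so the root lies in [1.75, 2]
g(1.875) = -0.796875 < 0, so the root lies in [1.75, 1.875]
g(1.8125) = -0.2305 < 0, so the root lies in [1.75, 1.8125]

++--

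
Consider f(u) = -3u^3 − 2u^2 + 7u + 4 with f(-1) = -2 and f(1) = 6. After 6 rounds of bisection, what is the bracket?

f(0) = 4 > 0, so the root lies in [-1, 0]
f(-0.5) = 0.375 > 0, so the root lies in [-1, -0.5]
f(-0.75) = -1.109375 < 0, so the root lies in [-0.75, -0.5]
f(-0.625) = -0.4238 < 0, so the root lies in [-0.625, -0.5]
f(-0.5625) = -0.0364 < 0, so the root lies in [-0.5625, -0.5]
f(-0.53125) = 0.1666 > 0, so the root lies in [-0.5625, -0.53125]

[-0.5625, -0.53125]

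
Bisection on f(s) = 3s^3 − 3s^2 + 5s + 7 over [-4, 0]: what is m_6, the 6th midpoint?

-0.8125

midpoint -2: f = -39 < 0 → [-2, 0]
midpoint -1: f = -4 < 0 → [-1, 0]
midpoint -0.5: f = 3.375 > 0 → [-1, -0.5]
midpoint -0.75: f = 0.2969 > 0 → [-1, -0.75]
midpoint -0.875: f = -1.6816 < 0 → [-0.875, -0.75]
midpoint -0.8125: f = -0.6521 < 0 → [-0.8125, -0.75]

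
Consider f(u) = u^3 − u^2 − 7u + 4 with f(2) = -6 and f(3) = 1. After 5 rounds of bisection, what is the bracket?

u = 2.5 gives f = -4.125, negative; keep [2.5, 3]
u = 2.75 gives f = -2.015625, negative; keep [2.75, 3]
u = 2.875 gives f = -0.626953, negative; keep [2.875, 3]
u = 2.9375 gives f = 0.156, positive; keep [2.875, 2.9375]
u = 2.90625 gives f = -0.243, negative; keep [2.90625, 2.9375]

[2.90625, 2.9375]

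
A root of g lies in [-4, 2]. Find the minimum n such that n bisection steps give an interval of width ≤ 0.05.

Width after n steps is 6/2^n. Need 2^n ≥ 6/0.05 = 120.
2^6 = 64 < 120 ≤ 2^7 = 128, so n = 7.

7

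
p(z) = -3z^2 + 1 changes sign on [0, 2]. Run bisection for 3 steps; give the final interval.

midpoint 1: p = -2 < 0 → [0, 1]
midpoint 0.5: p = 0.25 > 0 → [0.5, 1]
midpoint 0.75: p = -0.6875 < 0 → [0.5, 0.75]

[0.5, 0.75]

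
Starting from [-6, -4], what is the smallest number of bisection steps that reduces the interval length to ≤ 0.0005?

Width after n steps is 2/2^n. Need 2^n ≥ 2/0.0005 = 4000.
2^11 = 2048 < 4000 ≤ 2^12 = 4096, so n = 12.

12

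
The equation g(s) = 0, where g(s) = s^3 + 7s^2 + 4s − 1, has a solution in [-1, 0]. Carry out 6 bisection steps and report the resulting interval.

[-0.84375, -0.828125]

g(-0.5) = -1.375 < 0, so the root lies in [-1, -0.5]
g(-0.75) = -0.484375 < 0, so the root lies in [-1, -0.75]
g(-0.875) = 0.189453 > 0, so the root lies in [-0.875, -0.75]
g(-0.8125) = -0.1653 < 0, so the root lies in [-0.875, -0.8125]
g(-0.84375) = 0.0077 > 0, so the root lies in [-0.84375, -0.8125]
g(-0.828125) = -0.0799 < 0, so the root lies in [-0.84375, -0.828125]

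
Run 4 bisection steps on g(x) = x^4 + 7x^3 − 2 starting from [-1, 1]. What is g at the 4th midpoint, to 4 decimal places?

x = 0 gives g = -2, negative; keep [0, 1]
x = 0.5 gives g = -1.0625, negative; keep [0.5, 1]
x = 0.75 gives g = 1.269531, positive; keep [0.5, 0.75]
x = 0.625 gives g = -0.1384, negative; keep [0.625, 0.75]

-0.1384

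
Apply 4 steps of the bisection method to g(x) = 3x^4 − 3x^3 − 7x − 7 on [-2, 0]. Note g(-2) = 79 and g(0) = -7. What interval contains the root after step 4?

m = -1, g(m) = 6 (+); new bracket [-1, 0]
m = -0.5, g(m) = -2.9375 (−); new bracket [-1, -0.5]
m = -0.75, g(m) = 0.464844 (+); new bracket [-0.75, -0.5]
m = -0.625, g(m) = -1.4348 (−); new bracket [-0.75, -0.625]

[-0.75, -0.625]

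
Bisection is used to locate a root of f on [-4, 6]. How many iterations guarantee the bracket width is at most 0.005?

11

Width after n steps is 10/2^n. Need 2^n ≥ 10/0.005 = 2000.
2^10 = 1024 < 2000 ≤ 2^11 = 2048, so n = 11.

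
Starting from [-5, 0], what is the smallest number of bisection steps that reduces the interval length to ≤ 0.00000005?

Width after n steps is 5/2^n. Need 2^n ≥ 5/0.00000005 = 100000000.
2^26 = 67108864 < 100000000 ≤ 2^27 = 134217728, so n = 27.

27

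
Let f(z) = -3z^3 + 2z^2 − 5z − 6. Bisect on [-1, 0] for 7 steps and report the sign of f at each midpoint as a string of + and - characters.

-+----+

m = -0.5, f(m) = -2.625 (−); new bracket [-1, -0.5]
m = -0.75, f(m) = 0.140625 (+); new bracket [-0.75, -0.5]
m = -0.625, f(m) = -1.361328 (−); new bracket [-0.75, -0.625]
m = -0.6875, f(m) = -0.6423 (−); new bracket [-0.75, -0.6875]
m = -0.71875, f(m) = -0.2591 (−); new bracket [-0.75, -0.71875]
m = -0.734375, f(m) = -0.0614 (−); new bracket [-0.75, -0.734375]
m = -0.7421875, f(m) = 0.0391 (+); new bracket [-0.7421875, -0.734375]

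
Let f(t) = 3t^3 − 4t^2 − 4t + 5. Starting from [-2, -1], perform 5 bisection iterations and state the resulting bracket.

[-1.15625, -1.125]

midpoint -1.5: f = -8.125 < 0 → [-1.5, -1]
midpoint -1.25: f = -2.109375 < 0 → [-1.25, -1]
midpoint -1.125: f = 0.166016 > 0 → [-1.25, -1.125]
midpoint -1.1875: f = -0.9143 < 0 → [-1.1875, -1.125]
midpoint -1.15625: f = -0.3601 < 0 → [-1.15625, -1.125]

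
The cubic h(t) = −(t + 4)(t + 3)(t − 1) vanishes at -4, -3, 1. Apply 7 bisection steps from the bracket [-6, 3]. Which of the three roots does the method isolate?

1

m = -1.5, h(m) = 9.375 (+); new bracket [-1.5, 3]
m = 0.75, h(m) = 4.453125 (+); new bracket [0.75, 3]
m = 1.875, h(m) = -25.060547 (−); new bracket [0.75, 1.875]
m = 1.3125, h(m) = -7.1594 (−); new bracket [0.75, 1.3125]
m = 1.03125, h(m) = -0.6338 (−); new bracket [0.75, 1.03125]
m = 0.890625, h(m) = 2.0811 (+); new bracket [0.890625, 1.03125]
m = 0.9609375, h(m) = 0.7676 (+); new bracket [0.9609375, 1.03125]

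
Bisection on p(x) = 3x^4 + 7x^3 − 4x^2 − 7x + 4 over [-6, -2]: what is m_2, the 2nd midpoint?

-3

x = -4 gives p = 288, positive; keep [-4, -2]
x = -3 gives p = 43, positive; keep [-3, -2]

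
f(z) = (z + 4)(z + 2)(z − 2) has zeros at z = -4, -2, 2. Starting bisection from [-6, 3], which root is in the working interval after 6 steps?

f(-1.5) = -4.375 < 0, so the root lies in [-1.5, 3]
f(0.75) = -16.328125 < 0, so the root lies in [0.75, 3]
f(1.875) = -2.845703 < 0, so the root lies in [1.875, 3]
f(2.4375) = 12.4978 > 0, so the root lies in [1.875, 2.4375]
f(2.15625) = 3.998 > 0, so the root lies in [1.875, 2.15625]
f(2.015625) = 0.3774 > 0, so the root lies in [1.875, 2.015625]

2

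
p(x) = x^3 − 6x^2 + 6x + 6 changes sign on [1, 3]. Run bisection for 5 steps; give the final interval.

[2.3125, 2.375]

m = 2, p(m) = 2 (+); new bracket [2, 3]
m = 2.5, p(m) = -0.875 (−); new bracket [2, 2.5]
m = 2.25, p(m) = 0.515625 (+); new bracket [2.25, 2.5]
m = 2.375, p(m) = -0.1973 (−); new bracket [2.25, 2.375]
m = 2.3125, p(m) = 0.1555 (+); new bracket [2.3125, 2.375]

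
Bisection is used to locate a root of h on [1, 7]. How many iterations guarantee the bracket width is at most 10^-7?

Width after n steps is 6/2^n. Need 2^n ≥ 6/10^-7 = 60000000.
2^25 = 33554432 < 60000000 ≤ 2^26 = 67108864, so n = 26.

26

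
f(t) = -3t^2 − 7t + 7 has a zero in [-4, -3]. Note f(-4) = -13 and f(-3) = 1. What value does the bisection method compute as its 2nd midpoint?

-3.25

midpoint -3.5: f = -5.25 < 0 → [-3.5, -3]
midpoint -3.25: f = -1.9375 < 0 → [-3.25, -3]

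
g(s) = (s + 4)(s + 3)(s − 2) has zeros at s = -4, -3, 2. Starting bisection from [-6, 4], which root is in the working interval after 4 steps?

g(-1) = -18 < 0, so the root lies in [-1, 4]
g(1.5) = -12.375 < 0, so the root lies in [1.5, 4]
g(2.75) = 29.109375 > 0, so the root lies in [1.5, 2.75]
g(2.125) = 3.9238 > 0, so the root lies in [1.5, 2.125]

2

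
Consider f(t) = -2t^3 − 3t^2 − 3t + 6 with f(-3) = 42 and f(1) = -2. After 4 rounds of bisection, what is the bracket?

[0.75, 1]

m = -1, f(m) = 8 (+); new bracket [-1, 1]
m = 0, f(m) = 6 (+); new bracket [0, 1]
m = 0.5, f(m) = 3.5 (+); new bracket [0.5, 1]
m = 0.75, f(m) = 1.2188 (+); new bracket [0.75, 1]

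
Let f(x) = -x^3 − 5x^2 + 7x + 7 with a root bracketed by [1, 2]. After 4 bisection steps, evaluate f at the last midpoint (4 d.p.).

m = 1.5, f(m) = 2.875 (+); new bracket [1.5, 2]
m = 1.75, f(m) = -1.421875 (−); new bracket [1.5, 1.75]
m = 1.625, f(m) = 0.880859 (+); new bracket [1.625, 1.75]
m = 1.6875, f(m) = -0.2312 (−); new bracket [1.625, 1.6875]

-0.2312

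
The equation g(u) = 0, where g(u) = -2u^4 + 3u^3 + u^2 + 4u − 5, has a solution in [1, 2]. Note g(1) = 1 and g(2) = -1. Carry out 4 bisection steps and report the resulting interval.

[1.9375, 2]

u = 1.5 gives g = 3.25, positive; keep [1.5, 2]
u = 1.75 gives g = 2.382812, positive; keep [1.75, 2]
u = 1.875 gives g = 1.071777, positive; keep [1.875, 2]
u = 1.9375 gives g = 0.1399, positive; keep [1.9375, 2]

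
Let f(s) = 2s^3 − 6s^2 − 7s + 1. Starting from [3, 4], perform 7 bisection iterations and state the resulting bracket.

f(3.5) = -11.25 < 0, so the root lies in [3.5, 4]
f(3.75) = -4.15625 < 0, so the root lies in [3.75, 4]
f(3.875) = 0.152344 > 0, so the root lies in [3.75, 3.875]
f(3.8125) = -2.0679 < 0, so the root lies in [3.8125, 3.875]
f(3.84375) = -0.9744 < 0, so the root lies in [3.84375, 3.875]
f(3.859375) = -0.4152 < 0, so the root lies in [3.859375, 3.875]
f(3.8671875) = -0.1325 < 0, so the root lies in [3.8671875, 3.875]

[3.8671875, 3.875]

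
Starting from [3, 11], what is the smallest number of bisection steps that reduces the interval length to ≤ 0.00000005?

Width after n steps is 8/2^n. Need 2^n ≥ 8/0.00000005 = 160000000.
2^27 = 134217728 < 160000000 ≤ 2^28 = 268435456, so n = 28.

28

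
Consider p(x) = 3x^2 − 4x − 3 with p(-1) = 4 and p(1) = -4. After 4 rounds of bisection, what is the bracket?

p(0) = -3 < 0, so the root lies in [-1, 0]
p(-0.5) = -0.25 < 0, so the root lies in [-1, -0.5]
p(-0.75) = 1.6875 > 0, so the root lies in [-0.75, -0.5]
p(-0.625) = 0.6719 > 0, so the root lies in [-0.625, -0.5]

[-0.625, -0.5]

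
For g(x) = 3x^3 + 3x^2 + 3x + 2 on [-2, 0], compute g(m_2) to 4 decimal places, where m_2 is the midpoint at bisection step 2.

0.8750

midpoint -1: g = -1 < 0 → [-1, 0]
midpoint -0.5: g = 0.875 > 0 → [-1, -0.5]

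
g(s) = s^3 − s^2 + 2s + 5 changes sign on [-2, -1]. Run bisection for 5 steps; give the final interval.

[-1.15625, -1.125]

s = -1.5 gives g = -3.625, negative; keep [-1.5, -1]
s = -1.25 gives g = -1.015625, negative; keep [-1.25, -1]
s = -1.125 gives g = 0.060547, positive; keep [-1.25, -1.125]
s = -1.1875 gives g = -0.4597, negative; keep [-1.1875, -1.125]
s = -1.15625 gives g = -0.1952, negative; keep [-1.15625, -1.125]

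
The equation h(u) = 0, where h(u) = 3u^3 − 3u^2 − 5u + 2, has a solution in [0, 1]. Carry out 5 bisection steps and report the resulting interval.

m = 0.5, h(m) = -0.875 (−); new bracket [0, 0.5]
m = 0.25, h(m) = 0.609375 (+); new bracket [0.25, 0.5]
m = 0.375, h(m) = -0.138672 (−); new bracket [0.25, 0.375]
m = 0.3125, h(m) = 0.2361 (+); new bracket [0.3125, 0.375]
m = 0.34375, h(m) = 0.0486 (+); new bracket [0.34375, 0.375]

[0.34375, 0.375]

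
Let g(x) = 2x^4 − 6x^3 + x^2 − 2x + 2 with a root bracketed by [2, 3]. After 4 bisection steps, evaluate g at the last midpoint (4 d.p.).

1.5855

midpoint 2.5: g = -12.375 < 0 → [2.5, 3]
midpoint 2.75: g = -6.335938 < 0 → [2.75, 3]
midpoint 2.875: g = -1.425293 < 0 → [2.875, 3]
midpoint 2.9375: g = 1.5855 > 0 → [2.875, 2.9375]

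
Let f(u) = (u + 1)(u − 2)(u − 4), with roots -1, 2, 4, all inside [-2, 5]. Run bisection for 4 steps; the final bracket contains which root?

f(1.5) = 3.125 > 0, so the root lies in [-2, 1.5]
f(-0.25) = 7.171875 > 0, so the root lies in [-2, -0.25]
f(-1.125) = -2.001953 < 0, so the root lies in [-1.125, -0.25]
f(-0.6875) = 3.9368 > 0, so the root lies in [-1.125, -0.6875]

-1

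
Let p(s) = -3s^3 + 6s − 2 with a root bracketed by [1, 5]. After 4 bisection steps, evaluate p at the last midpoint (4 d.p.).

m = 3, p(m) = -65 (−); new bracket [1, 3]
m = 2, p(m) = -14 (−); new bracket [1, 2]
m = 1.5, p(m) = -3.125 (−); new bracket [1, 1.5]
m = 1.25, p(m) = -0.3594 (−); new bracket [1, 1.25]

-0.3594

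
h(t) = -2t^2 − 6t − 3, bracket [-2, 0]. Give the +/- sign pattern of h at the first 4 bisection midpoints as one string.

+-+-

m = -1, h(m) = 1 (+); new bracket [-1, 0]
m = -0.5, h(m) = -0.5 (−); new bracket [-1, -0.5]
m = -0.75, h(m) = 0.375 (+); new bracket [-0.75, -0.5]
m = -0.625, h(m) = -0.0312 (−); new bracket [-0.75, -0.625]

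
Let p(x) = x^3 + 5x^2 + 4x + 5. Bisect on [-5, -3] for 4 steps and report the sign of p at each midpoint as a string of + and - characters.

p(-4) = 5 > 0, so the root lies in [-5, -4]
p(-4.5) = -2.875 < 0, so the root lies in [-4.5, -4]
p(-4.25) = 1.546875 > 0, so the root lies in [-4.5, -4.25]
p(-4.375) = -0.5371 < 0, so the root lies in [-4.375, -4.25]

+-+-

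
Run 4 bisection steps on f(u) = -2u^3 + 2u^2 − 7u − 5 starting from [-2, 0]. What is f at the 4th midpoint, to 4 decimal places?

0.6445

u = -1 gives f = 6, positive; keep [-1, 0]
u = -0.5 gives f = -0.75, negative; keep [-1, -0.5]
u = -0.75 gives f = 2.21875, positive; keep [-0.75, -0.5]
u = -0.625 gives f = 0.6445, positive; keep [-0.625, -0.5]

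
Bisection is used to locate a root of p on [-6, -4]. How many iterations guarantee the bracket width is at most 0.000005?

Width after n steps is 2/2^n. Need 2^n ≥ 2/0.000005 = 400000.
2^18 = 262144 < 400000 ≤ 2^19 = 524288, so n = 19.

19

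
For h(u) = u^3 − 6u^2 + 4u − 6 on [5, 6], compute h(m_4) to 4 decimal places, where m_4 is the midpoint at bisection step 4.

-0.8811

midpoint 5.5: h = 0.875 > 0 → [5, 5.5]
midpoint 5.25: h = -5.671875 < 0 → [5.25, 5.5]
midpoint 5.375: h = -2.556641 < 0 → [5.375, 5.5]
midpoint 5.4375: h = -0.8811 < 0 → [5.4375, 5.5]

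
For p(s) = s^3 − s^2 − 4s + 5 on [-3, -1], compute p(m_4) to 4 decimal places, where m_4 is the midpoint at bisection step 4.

-0.6113

m = -2, p(m) = 1 (+); new bracket [-3, -2]
m = -2.5, p(m) = -6.875 (−); new bracket [-2.5, -2]
m = -2.25, p(m) = -2.453125 (−); new bracket [-2.25, -2]
m = -2.125, p(m) = -0.6113 (−); new bracket [-2.125, -2]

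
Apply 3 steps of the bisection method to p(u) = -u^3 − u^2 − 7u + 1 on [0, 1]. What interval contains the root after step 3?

midpoint 0.5: p = -2.875 < 0 → [0, 0.5]
midpoint 0.25: p = -0.828125 < 0 → [0, 0.25]
midpoint 0.125: p = 0.107422 > 0 → [0.125, 0.25]

[0.125, 0.25]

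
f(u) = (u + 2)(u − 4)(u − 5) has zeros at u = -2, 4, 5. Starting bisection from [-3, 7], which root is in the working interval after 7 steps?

u = 2 gives f = 24, positive; keep [-3, 2]
u = -0.5 gives f = 37.125, positive; keep [-3, -0.5]
u = -1.75 gives f = 9.703125, positive; keep [-3, -1.75]
u = -2.375 gives f = -17.6309, negative; keep [-2.375, -1.75]
u = -2.0625 gives f = -2.676, negative; keep [-2.0625, -1.75]
u = -1.90625 gives f = 3.8241, positive; keep [-2.0625, -1.90625]
u = -1.984375 gives f = 0.6531, positive; keep [-2.0625, -1.984375]

-2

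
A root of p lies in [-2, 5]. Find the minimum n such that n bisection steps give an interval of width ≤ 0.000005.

21

Width after n steps is 7/2^n. Need 2^n ≥ 7/0.000005 = 1400000.
2^20 = 1048576 < 1400000 ≤ 2^21 = 2097152, so n = 21.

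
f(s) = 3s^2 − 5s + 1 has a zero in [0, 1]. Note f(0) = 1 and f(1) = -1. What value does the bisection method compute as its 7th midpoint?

f(0.5) = -0.75 < 0, so the root lies in [0, 0.5]
f(0.25) = -0.0625 < 0, so the root lies in [0, 0.25]
f(0.125) = 0.421875 > 0, so the root lies in [0.125, 0.25]
f(0.1875) = 0.168 > 0, so the root lies in [0.1875, 0.25]
f(0.21875) = 0.0498 > 0, so the root lies in [0.21875, 0.25]
f(0.234375) = -0.0071 < 0, so the root lies in [0.21875, 0.234375]
f(0.2265625) = 0.0212 > 0, so the root lies in [0.2265625, 0.234375]

0.2265625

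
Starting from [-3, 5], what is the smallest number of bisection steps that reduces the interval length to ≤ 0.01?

10

Width after n steps is 8/2^n. Need 2^n ≥ 8/0.01 = 800.
2^9 = 512 < 800 ≤ 2^10 = 1024, so n = 10.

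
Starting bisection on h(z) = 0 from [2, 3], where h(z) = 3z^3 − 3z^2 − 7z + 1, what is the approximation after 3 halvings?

2.125

h(2.5) = 11.625 > 0, so the root lies in [2, 2.5]
h(2.25) = 4.234375 > 0, so the root lies in [2, 2.25]
h(2.125) = 1.365234 > 0, so the root lies in [2, 2.125]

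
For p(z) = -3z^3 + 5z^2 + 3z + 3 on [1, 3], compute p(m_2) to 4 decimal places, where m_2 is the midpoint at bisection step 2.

-5.1250

midpoint 2: p = 5 > 0 → [2, 3]
midpoint 2.5: p = -5.125 < 0 → [2, 2.5]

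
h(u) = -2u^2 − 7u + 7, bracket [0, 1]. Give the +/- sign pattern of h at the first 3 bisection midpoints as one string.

++-

m = 0.5, h(m) = 3 (+); new bracket [0.5, 1]
m = 0.75, h(m) = 0.625 (+); new bracket [0.75, 1]
m = 0.875, h(m) = -0.65625 (−); new bracket [0.75, 0.875]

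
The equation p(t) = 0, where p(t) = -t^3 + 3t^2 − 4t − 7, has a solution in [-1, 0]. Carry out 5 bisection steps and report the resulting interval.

[-0.9375, -0.90625]

t = -0.5 gives p = -4.125, negative; keep [-1, -0.5]
t = -0.75 gives p = -1.890625, negative; keep [-1, -0.75]
t = -0.875 gives p = -0.533203, negative; keep [-1, -0.875]
t = -0.9375 gives p = 0.2107, positive; keep [-0.9375, -0.875]
t = -0.90625 gives p = -0.1668, negative; keep [-0.9375, -0.90625]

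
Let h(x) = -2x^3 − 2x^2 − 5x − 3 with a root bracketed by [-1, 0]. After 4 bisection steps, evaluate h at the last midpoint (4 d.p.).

0.1421

h(-0.5) = -0.75 < 0, so the root lies in [-1, -0.5]
h(-0.75) = 0.46875 > 0, so the root lies in [-0.75, -0.5]
h(-0.625) = -0.167969 < 0, so the root lies in [-0.75, -0.625]
h(-0.6875) = 0.1421 > 0, so the root lies in [-0.6875, -0.625]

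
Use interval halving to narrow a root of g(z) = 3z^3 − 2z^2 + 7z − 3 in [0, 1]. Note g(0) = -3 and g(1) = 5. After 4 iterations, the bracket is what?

[0.4375, 0.5]

g(0.5) = 0.375 > 0, so the root lies in [0, 0.5]
g(0.25) = -1.328125 < 0, so the root lies in [0.25, 0.5]
g(0.375) = -0.498047 < 0, so the root lies in [0.375, 0.5]
g(0.4375) = -0.0691 < 0, so the root lies in [0.4375, 0.5]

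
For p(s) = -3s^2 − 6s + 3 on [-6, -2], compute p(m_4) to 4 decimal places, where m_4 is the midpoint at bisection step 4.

1.3125

s = -4 gives p = -21, negative; keep [-4, -2]
s = -3 gives p = -6, negative; keep [-3, -2]
s = -2.5 gives p = -0.75, negative; keep [-2.5, -2]
s = -2.25 gives p = 1.3125, positive; keep [-2.5, -2.25]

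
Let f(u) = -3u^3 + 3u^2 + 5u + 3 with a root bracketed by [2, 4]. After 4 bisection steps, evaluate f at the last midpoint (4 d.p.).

u = 3 gives f = -36, negative; keep [2, 3]
u = 2.5 gives f = -12.625, negative; keep [2, 2.5]
u = 2.25 gives f = -4.734375, negative; keep [2, 2.25]
u = 2.125 gives f = -1.6152, negative; keep [2, 2.125]

-1.6152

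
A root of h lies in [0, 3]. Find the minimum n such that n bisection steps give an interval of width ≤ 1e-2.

Width after n steps is 3/2^n. Need 2^n ≥ 3/1e-2 = 300.
2^8 = 256 < 300 ≤ 2^9 = 512, so n = 9.

9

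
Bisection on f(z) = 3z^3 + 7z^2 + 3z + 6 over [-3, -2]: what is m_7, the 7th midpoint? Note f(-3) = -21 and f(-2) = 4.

-2.2734375

f(-2.5) = -4.625 < 0, so the root lies in [-2.5, -2]
f(-2.25) = 0.515625 > 0, so the root lies in [-2.5, -2.25]
f(-2.375) = -1.830078 < 0, so the root lies in [-2.375, -2.25]
f(-2.3125) = -0.6033 < 0, so the root lies in [-2.3125, -2.25]
f(-2.28125) = -0.0306 < 0, so the root lies in [-2.28125, -2.25]
f(-2.265625) = 0.2458 > 0, so the root lies in [-2.28125, -2.265625]
f(-2.2734375) = 0.1084 > 0, so the root lies in [-2.28125, -2.2734375]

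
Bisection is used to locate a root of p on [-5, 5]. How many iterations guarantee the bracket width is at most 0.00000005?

28

Width after n steps is 10/2^n. Need 2^n ≥ 10/0.00000005 = 200000000.
2^27 = 134217728 < 200000000 ≤ 2^28 = 268435456, so n = 28.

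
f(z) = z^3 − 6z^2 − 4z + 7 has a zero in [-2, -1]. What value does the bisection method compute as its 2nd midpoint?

midpoint -1.5: f = -3.875 < 0 → [-1.5, -1]
midpoint -1.25: f = 0.671875 > 0 → [-1.5, -1.25]

-1.25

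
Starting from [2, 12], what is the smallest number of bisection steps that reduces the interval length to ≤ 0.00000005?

Width after n steps is 10/2^n. Need 2^n ≥ 10/0.00000005 = 200000000.
2^27 = 134217728 < 200000000 ≤ 2^28 = 268435456, so n = 28.

28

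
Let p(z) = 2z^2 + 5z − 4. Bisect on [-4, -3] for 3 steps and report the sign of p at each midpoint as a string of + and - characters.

++-

m = -3.5, p(m) = 3 (+); new bracket [-3.5, -3]
m = -3.25, p(m) = 0.875 (+); new bracket [-3.25, -3]
m = -3.125, p(m) = -0.09375 (−); new bracket [-3.25, -3.125]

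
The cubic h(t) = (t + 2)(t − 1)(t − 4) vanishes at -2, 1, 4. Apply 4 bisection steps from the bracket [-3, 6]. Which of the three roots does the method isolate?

4

t = 1.5 gives h = -4.375, negative; keep [1.5, 6]
t = 3.75 gives h = -3.953125, negative; keep [3.75, 6]
t = 4.875 gives h = 23.310547, positive; keep [3.75, 4.875]
t = 4.3125 gives h = 6.5344, positive; keep [3.75, 4.3125]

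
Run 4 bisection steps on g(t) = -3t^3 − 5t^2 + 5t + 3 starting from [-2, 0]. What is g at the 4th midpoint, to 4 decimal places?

m = -1, g(m) = -4 (−); new bracket [-1, 0]
m = -0.5, g(m) = -0.375 (−); new bracket [-0.5, 0]
m = -0.25, g(m) = 1.484375 (+); new bracket [-0.5, -0.25]
m = -0.375, g(m) = 0.5801 (+); new bracket [-0.5, -0.375]

0.5801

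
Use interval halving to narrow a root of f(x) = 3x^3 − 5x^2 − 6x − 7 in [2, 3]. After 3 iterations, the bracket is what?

[2.625, 2.75]

x = 2.5 gives f = -6.375, negative; keep [2.5, 3]
x = 2.75 gives f = 1.078125, positive; keep [2.5, 2.75]
x = 2.625 gives f = -2.939453, negative; keep [2.625, 2.75]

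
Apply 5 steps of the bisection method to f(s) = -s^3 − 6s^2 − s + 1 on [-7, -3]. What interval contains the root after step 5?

[-5.875, -5.75]

f(-5) = -19 < 0, so the root lies in [-7, -5]
f(-6) = 7 > 0, so the root lies in [-6, -5]
f(-5.5) = -8.625 < 0, so the root lies in [-6, -5.5]
f(-5.75) = -1.5156 < 0, so the root lies in [-6, -5.75]
f(-5.875) = 2.5605 > 0, so the root lies in [-5.875, -5.75]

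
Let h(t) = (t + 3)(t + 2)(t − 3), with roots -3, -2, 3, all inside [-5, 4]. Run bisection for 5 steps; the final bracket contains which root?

3

h(-0.5) = -13.125 < 0, so the root lies in [-0.5, 4]
h(1.75) = -22.265625 < 0, so the root lies in [1.75, 4]
h(2.875) = -3.580078 < 0, so the root lies in [2.875, 4]
h(3.4375) = 15.3142 > 0, so the root lies in [2.875, 3.4375]
h(3.15625) = 4.9599 > 0, so the root lies in [2.875, 3.15625]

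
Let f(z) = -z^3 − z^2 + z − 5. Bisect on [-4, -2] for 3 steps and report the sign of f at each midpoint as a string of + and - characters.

++-

z = -3 gives f = 10, positive; keep [-3, -2]
z = -2.5 gives f = 1.875, positive; keep [-2.5, -2]
z = -2.25 gives f = -0.921875, negative; keep [-2.5, -2.25]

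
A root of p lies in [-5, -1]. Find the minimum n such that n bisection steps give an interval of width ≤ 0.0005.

Width after n steps is 4/2^n. Need 2^n ≥ 4/0.0005 = 8000.
2^12 = 4096 < 8000 ≤ 2^13 = 8192, so n = 13.

13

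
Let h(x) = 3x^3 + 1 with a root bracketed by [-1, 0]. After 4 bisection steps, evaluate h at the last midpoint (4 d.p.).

m = -0.5, h(m) = 0.625 (+); new bracket [-1, -0.5]
m = -0.75, h(m) = -0.265625 (−); new bracket [-0.75, -0.5]
m = -0.625, h(m) = 0.267578 (+); new bracket [-0.75, -0.625]
m = -0.6875, h(m) = 0.0251 (+); new bracket [-0.75, -0.6875]

0.0251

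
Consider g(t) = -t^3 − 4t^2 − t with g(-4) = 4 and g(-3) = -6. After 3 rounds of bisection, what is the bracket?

midpoint -3.5: g = -2.625 < 0 → [-4, -3.5]
midpoint -3.75: g = 0.234375 > 0 → [-3.75, -3.5]
midpoint -3.625: g = -1.302734 < 0 → [-3.75, -3.625]

[-3.75, -3.625]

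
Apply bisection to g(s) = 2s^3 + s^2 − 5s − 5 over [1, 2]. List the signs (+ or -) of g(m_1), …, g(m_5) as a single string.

-+---

m = 1.5, g(m) = -3.5 (−); new bracket [1.5, 2]
m = 1.75, g(m) = 0.03125 (+); new bracket [1.5, 1.75]
m = 1.625, g(m) = -1.902344 (−); new bracket [1.625, 1.75]
m = 1.6875, g(m) = -0.979 (−); new bracket [1.6875, 1.75]
m = 1.71875, g(m) = -0.4849 (−); new bracket [1.71875, 1.75]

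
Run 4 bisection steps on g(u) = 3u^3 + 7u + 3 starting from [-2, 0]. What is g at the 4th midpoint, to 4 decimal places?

0.2168

midpoint -1: g = -7 < 0 → [-1, 0]
midpoint -0.5: g = -0.875 < 0 → [-0.5, 0]
midpoint -0.25: g = 1.203125 > 0 → [-0.5, -0.25]
midpoint -0.375: g = 0.2168 > 0 → [-0.5, -0.375]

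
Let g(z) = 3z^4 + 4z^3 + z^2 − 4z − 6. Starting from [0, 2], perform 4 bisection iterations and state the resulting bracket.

[1, 1.125]

g(1) = -2 < 0, so the root lies in [1, 2]
g(1.5) = 18.9375 > 0, so the root lies in [1, 1.5]
g(1.25) = 5.699219 > 0, so the root lies in [1, 1.25]
g(1.125) = 1.2664 > 0, so the root lies in [1, 1.125]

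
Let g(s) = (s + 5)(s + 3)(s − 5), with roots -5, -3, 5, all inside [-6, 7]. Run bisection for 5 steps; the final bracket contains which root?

5

g(0.5) = -86.625 < 0, so the root lies in [0.5, 7]
g(3.75) = -73.828125 < 0, so the root lies in [3.75, 7]
g(5.375) = 32.583984 > 0, so the root lies in [3.75, 5.375]
g(4.5625) = -31.6384 < 0, so the root lies in [4.5625, 5.375]
g(4.96875) = -2.4825 < 0, so the root lies in [4.96875, 5.375]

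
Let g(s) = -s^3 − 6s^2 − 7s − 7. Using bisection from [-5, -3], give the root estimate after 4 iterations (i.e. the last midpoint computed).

-4.875

s = -4 gives g = -11, negative; keep [-5, -4]
s = -4.5 gives g = -5.875, negative; keep [-5, -4.5]
s = -4.75 gives g = -1.953125, negative; keep [-5, -4.75]
s = -4.875 gives g = 0.3887, positive; keep [-4.875, -4.75]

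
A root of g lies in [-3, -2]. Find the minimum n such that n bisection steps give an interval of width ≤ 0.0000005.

21

Width after n steps is 1/2^n. Need 2^n ≥ 1/0.0000005 = 2000000.
2^20 = 1048576 < 2000000 ≤ 2^21 = 2097152, so n = 21.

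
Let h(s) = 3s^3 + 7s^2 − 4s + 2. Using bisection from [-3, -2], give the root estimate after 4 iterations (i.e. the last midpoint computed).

s = -2.5 gives h = 8.875, positive; keep [-3, -2.5]
s = -2.75 gives h = 3.546875, positive; keep [-3, -2.75]
s = -2.875 gives h = 0.068359, positive; keep [-3, -2.875]
s = -2.9375 gives h = -1.8899, negative; keep [-2.9375, -2.875]

-2.9375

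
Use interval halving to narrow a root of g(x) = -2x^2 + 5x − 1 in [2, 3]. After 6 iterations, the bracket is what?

midpoint 2.5: g = -1 < 0 → [2, 2.5]
midpoint 2.25: g = 0.125 > 0 → [2.25, 2.5]
midpoint 2.375: g = -0.40625 < 0 → [2.25, 2.375]
midpoint 2.3125: g = -0.1328 < 0 → [2.25, 2.3125]
midpoint 2.28125: g = -0.002 < 0 → [2.25, 2.28125]
midpoint 2.265625: g = 0.062 > 0 → [2.265625, 2.28125]

[2.265625, 2.28125]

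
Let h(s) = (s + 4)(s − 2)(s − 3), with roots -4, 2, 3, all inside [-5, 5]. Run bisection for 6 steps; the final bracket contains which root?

-4

h(0) = 24 > 0, so the root lies in [-5, 0]
h(-2.5) = 37.125 > 0, so the root lies in [-5, -2.5]
h(-3.75) = 9.703125 > 0, so the root lies in [-5, -3.75]
h(-4.375) = -17.6309 < 0, so the root lies in [-4.375, -3.75]
h(-4.0625) = -2.676 < 0, so the root lies in [-4.0625, -3.75]
h(-3.90625) = 3.8241 > 0, so the root lies in [-4.0625, -3.90625]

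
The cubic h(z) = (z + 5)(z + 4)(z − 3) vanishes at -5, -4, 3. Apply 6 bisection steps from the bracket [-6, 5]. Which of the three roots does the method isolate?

h(-0.5) = -55.125 < 0, so the root lies in [-0.5, 5]
h(2.25) = -33.984375 < 0, so the root lies in [2.25, 5]
h(3.625) = 41.103516 > 0, so the root lies in [2.25, 3.625]
h(2.9375) = -3.4417 < 0, so the root lies in [2.9375, 3.625]
h(3.28125) = 16.9588 > 0, so the root lies in [2.9375, 3.28125]
h(3.109375) = 6.3058 > 0, so the root lies in [2.9375, 3.109375]

3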